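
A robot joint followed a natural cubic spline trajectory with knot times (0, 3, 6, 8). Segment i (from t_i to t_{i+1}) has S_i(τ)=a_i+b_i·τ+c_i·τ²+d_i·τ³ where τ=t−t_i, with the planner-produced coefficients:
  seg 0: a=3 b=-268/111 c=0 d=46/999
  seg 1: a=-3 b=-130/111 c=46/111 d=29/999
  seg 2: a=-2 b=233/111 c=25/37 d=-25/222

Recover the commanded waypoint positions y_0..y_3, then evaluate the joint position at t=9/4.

y_0=3 y_1=-3 y_2=-2 y_3=4
S(9/4) = -2259/1184

y_0 = S_0(0) = a_0 = 3
y_1 = S_1(0) = a_1 = -3
y_2 = S_2(0) = a_2 = -2
y_3 = S_2(2) = 4
t_q=9/4 is in segment 0 (τ=9/4); S_0(τ)=-2259/1184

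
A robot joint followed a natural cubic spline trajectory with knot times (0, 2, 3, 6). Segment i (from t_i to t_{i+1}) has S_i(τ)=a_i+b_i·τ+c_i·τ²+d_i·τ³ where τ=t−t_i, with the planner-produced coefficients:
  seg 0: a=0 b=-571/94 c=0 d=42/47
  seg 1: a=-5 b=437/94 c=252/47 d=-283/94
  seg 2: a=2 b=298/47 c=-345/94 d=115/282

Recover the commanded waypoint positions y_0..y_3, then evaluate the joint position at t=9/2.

y_0 = S_0(0) = a_0 = 0
y_1 = S_1(0) = a_1 = -5
y_2 = S_2(0) = a_2 = 2
y_3 = S_2(3) = -1
t_q=9/2 is in segment 2 (τ=3/2); S_2(τ)=3481/752

y_0=0 y_1=-5 y_2=2 y_3=-1
S(9/2) = 3481/752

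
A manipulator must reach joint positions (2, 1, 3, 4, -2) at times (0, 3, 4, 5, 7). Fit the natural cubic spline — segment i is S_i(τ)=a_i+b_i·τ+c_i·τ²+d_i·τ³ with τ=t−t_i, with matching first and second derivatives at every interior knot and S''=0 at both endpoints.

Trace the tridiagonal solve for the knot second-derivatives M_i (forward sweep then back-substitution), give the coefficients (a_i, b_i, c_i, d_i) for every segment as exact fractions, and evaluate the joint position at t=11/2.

Δ: Δ0=-1/3, Δ1=2, Δ2=1, Δ3=-3
row 1: diag=8, rhs=14; c'=1/8, d'=7/4
row 2: denom=4−1·1/8=31/8; d'=(-6−1·7/4)/(31/8)=-2
row 3: denom=6−1·8/31=178/31; d'=(-24−1·-2)/(178/31)=-341/89
back: M3=-341/89
back: M2=-2−8/31·-341/89=-90/89
back: M1=7/4−1/8·-90/89=167/89
M: M0=0, M1=167/89, M2=-90/89, M3=-341/89, M4=0
seg 0: a=2, c=M0/2=0, d=(M1−M0)/(6·3)=167/1602, b=Δ0−h0·(2M0+M1)/6=-679/534
seg 1: a=1, c=M1/2=167/178, d=(M2−M1)/(6·1)=-257/534, b=Δ1−h1·(2M1+M2)/6=412/267
seg 2: a=3, c=M2/2=-45/89, d=(M3−M2)/(6·1)=-251/534, b=Δ2−h2·(2M2+M3)/6=1055/534
seg 3: a=4, c=M3/2=-341/178, d=(M4−M3)/(6·2)=341/1068, b=Δ3−h3·(2M3+M4)/6=-119/267
t_q=11/2 → seg 3, τ=1/2; S=4+-119/267·τ+-341/178·τ²+341/1068·τ³=9507/2848

  seg 0: a=2 b=-679/534 c=0 d=167/1602
  seg 1: a=1 b=412/267 c=167/178 d=-257/534
  seg 2: a=3 b=1055/534 c=-45/89 d=-251/534
  seg 3: a=4 b=-119/267 c=-341/178 d=341/1068
S(11/2) = 9507/2848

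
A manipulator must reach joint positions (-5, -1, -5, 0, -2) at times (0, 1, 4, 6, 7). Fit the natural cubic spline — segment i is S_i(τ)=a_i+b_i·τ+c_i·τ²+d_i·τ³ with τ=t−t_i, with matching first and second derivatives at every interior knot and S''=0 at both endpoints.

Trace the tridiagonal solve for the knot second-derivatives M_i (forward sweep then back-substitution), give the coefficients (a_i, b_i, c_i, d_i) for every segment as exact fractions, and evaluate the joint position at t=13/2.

  seg 0: a=-5 b=2956/591 c=0 d=-592/591
  seg 1: a=-1 b=1180/591 c=-592/197 d=1120/1773
  seg 2: a=-5 b=604/591 c=528/197 d=-4589/4728
  seg 3: a=0 b=113/1182 c=-2477/788 d=2477/2364
S(13/2) = -3827/6304

Δ: Δ0=4, Δ1=-4/3, Δ2=5/2, Δ3=-2
row 1: diag=8, rhs=-32; c'=3/8, d'=-4
row 2: denom=10−3·3/8=71/8; d'=(23−3·-4)/(71/8)=280/71
row 3: denom=6−2·16/71=394/71; d'=(-27−2·280/71)/(394/71)=-2477/394
back: M3=-2477/394
back: M2=280/71−16/71·-2477/394=1056/197
back: M1=-4−3/8·1056/197=-1184/197
M: M0=0, M1=-1184/197, M2=1056/197, M3=-2477/394, M4=0
seg 0: a=-5, c=M0/2=0, d=(M1−M0)/(6·1)=-592/591, b=Δ0−h0·(2M0+M1)/6=2956/591
seg 1: a=-1, c=M1/2=-592/197, d=(M2−M1)/(6·3)=1120/1773, b=Δ1−h1·(2M1+M2)/6=1180/591
seg 2: a=-5, c=M2/2=528/197, d=(M3−M2)/(6·2)=-4589/4728, b=Δ2−h2·(2M2+M3)/6=604/591
seg 3: a=0, c=M3/2=-2477/788, d=(M4−M3)/(6·1)=2477/2364, b=Δ3−h3·(2M3+M4)/6=113/1182
t_q=13/2 → seg 3, τ=1/2; S=0+113/1182·τ+-2477/788·τ²+2477/2364·τ³=-3827/6304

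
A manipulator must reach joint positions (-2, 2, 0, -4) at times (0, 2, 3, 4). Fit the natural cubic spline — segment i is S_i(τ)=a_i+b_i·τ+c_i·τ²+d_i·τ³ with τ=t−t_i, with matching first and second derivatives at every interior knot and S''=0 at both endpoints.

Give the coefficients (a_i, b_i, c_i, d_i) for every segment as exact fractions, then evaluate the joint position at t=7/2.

  seg 0: a=-2 b=74/23 c=0 d=-7/23
  seg 1: a=2 b=-10/23 c=-42/23 d=6/23
  seg 2: a=0 b=-76/23 c=-24/23 d=8/23
S(7/2) = -43/23

Δ: Δ0=2, Δ1=-2, Δ2=-4
row 1: diag=6, rhs=-24; c'=1/6, d'=-4
row 2: denom=4−1·1/6=23/6; d'=(-12−1·-4)/(23/6)=-48/23
back: M2=-48/23
back: M1=-4−1/6·-48/23=-84/23
M: M0=0, M1=-84/23, M2=-48/23, M3=0
seg 0: a=-2, c=M0/2=0, d=(M1−M0)/(6·2)=-7/23, b=Δ0−h0·(2M0+M1)/6=74/23
seg 1: a=2, c=M1/2=-42/23, d=(M2−M1)/(6·1)=6/23, b=Δ1−h1·(2M1+M2)/6=-10/23
seg 2: a=0, c=M2/2=-24/23, d=(M3−M2)/(6·1)=8/23, b=Δ2−h2·(2M2+M3)/6=-76/23
t_q=7/2 → seg 2, τ=1/2; S=0+-76/23·τ+-24/23·τ²+8/23·τ³=-43/23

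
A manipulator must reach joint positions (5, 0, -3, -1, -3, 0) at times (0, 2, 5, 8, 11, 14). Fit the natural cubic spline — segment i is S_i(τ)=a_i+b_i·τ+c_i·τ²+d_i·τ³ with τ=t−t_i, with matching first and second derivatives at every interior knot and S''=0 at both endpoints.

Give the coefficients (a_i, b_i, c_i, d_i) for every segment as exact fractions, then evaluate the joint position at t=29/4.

Δ: Δ0=-5/2, Δ1=-1, Δ2=2/3, Δ3=-2/3, Δ4=1
row 1: diag=10, rhs=9; c'=3/10, d'=9/10
row 2: denom=12−3·3/10=111/10; d'=(10−3·9/10)/(111/10)=73/111
row 3: denom=12−3·10/37=414/37; d'=(-8−3·73/111)/(414/37)=-41/46
row 4: denom=12−3·37/138=515/46; d'=(10−3·-41/46)/(515/46)=583/515
back: M4=583/515
back: M3=-41/46−37/138·583/515=-1846/1545
back: M2=73/111−10/37·-1846/1545=101/103
back: M1=9/10−3/10·101/103=312/515
M: M0=0, M1=312/515, M2=101/103, M3=-1846/1545, M4=583/515, M5=0
seg 0: a=5, c=M0/2=0, d=(M1−M0)/(6·2)=26/515, b=Δ0−h0·(2M0+M1)/6=-2783/1030
seg 1: a=0, c=M1/2=156/515, d=(M2−M1)/(6·3)=193/9270, b=Δ1−h1·(2M1+M2)/6=-2159/1030
seg 2: a=-3, c=M2/2=101/206, d=(M3−M2)/(6·3)=-3361/27810, b=Δ2−h2·(2M2+M3)/6=146/515
seg 3: a=-1, c=M3/2=-923/1545, d=(M4−M3)/(6·3)=719/5562, b=Δ3−h3·(2M3+M4)/6=-39/1030
seg 4: a=-3, c=M4/2=583/1030, d=(M5−M4)/(6·3)=-583/9270, b=Δ4−h4·(2M4+M5)/6=-68/515
t_q=29/4 → seg 2, τ=9/4; S=-3+146/515·τ+101/206·τ²+-3361/27810·τ³=-82839/65920

  seg 0: a=5 b=-2783/1030 c=0 d=26/515
  seg 1: a=0 b=-2159/1030 c=156/515 d=193/9270
  seg 2: a=-3 b=146/515 c=101/206 d=-3361/27810
  seg 3: a=-1 b=-39/1030 c=-923/1545 d=719/5562
  seg 4: a=-3 b=-68/515 c=583/1030 d=-583/9270
S(29/4) = -82839/65920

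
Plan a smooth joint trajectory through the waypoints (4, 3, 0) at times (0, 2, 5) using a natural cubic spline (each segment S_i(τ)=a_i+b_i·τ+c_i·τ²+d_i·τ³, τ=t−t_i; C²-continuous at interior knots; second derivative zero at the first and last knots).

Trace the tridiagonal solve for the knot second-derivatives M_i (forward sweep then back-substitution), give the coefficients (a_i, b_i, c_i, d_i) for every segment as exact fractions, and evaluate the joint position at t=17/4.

  seg 0: a=4 b=-2/5 c=0 d=-1/40
  seg 1: a=3 b=-7/10 c=-3/20 d=1/60
S(17/4) = 219/256

Δ: Δ0=-1/2, Δ1=-1
row 1: diag=10, rhs=-3; c'=3/10, d'=-3/10
back: M1=-3/10
M: M0=0, M1=-3/10, M2=0
seg 0: a=4, c=M0/2=0, d=(M1−M0)/(6·2)=-1/40, b=Δ0−h0·(2M0+M1)/6=-2/5
seg 1: a=3, c=M1/2=-3/20, d=(M2−M1)/(6·3)=1/60, b=Δ1−h1·(2M1+M2)/6=-7/10
t_q=17/4 → seg 1, τ=9/4; S=3+-7/10·τ+-3/20·τ²+1/60·τ³=219/256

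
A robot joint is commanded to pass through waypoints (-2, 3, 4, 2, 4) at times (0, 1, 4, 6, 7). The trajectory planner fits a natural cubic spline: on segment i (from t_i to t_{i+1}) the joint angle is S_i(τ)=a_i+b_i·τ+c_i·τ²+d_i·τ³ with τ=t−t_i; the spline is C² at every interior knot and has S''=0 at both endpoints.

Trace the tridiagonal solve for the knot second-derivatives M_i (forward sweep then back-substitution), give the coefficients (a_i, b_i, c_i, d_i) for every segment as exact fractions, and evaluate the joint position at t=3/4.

  seg 0: a=-2 b=3284/591 c=0 d=-329/591
  seg 1: a=3 b=2297/591 c=-329/197 d=287/1773
  seg 2: a=4 b=-1042/591 c=-42/197 d=703/2364
  seg 3: a=2 b=563/591 c=619/394 d=-619/1182
S(3/4) = 24367/12608

Δ: Δ0=5, Δ1=1/3, Δ2=-1, Δ3=2
row 1: diag=8, rhs=-28; c'=3/8, d'=-7/2
row 2: denom=10−3·3/8=71/8; d'=(-8−3·-7/2)/(71/8)=20/71
row 3: denom=6−2·16/71=394/71; d'=(18−2·20/71)/(394/71)=619/197
back: M3=619/197
back: M2=20/71−16/71·619/197=-84/197
back: M1=-7/2−3/8·-84/197=-658/197
M: M0=0, M1=-658/197, M2=-84/197, M3=619/197, M4=0
seg 0: a=-2, c=M0/2=0, d=(M1−M0)/(6·1)=-329/591, b=Δ0−h0·(2M0+M1)/6=3284/591
seg 1: a=3, c=M1/2=-329/197, d=(M2−M1)/(6·3)=287/1773, b=Δ1−h1·(2M1+M2)/6=2297/591
seg 2: a=4, c=M2/2=-42/197, d=(M3−M2)/(6·2)=703/2364, b=Δ2−h2·(2M2+M3)/6=-1042/591
seg 3: a=2, c=M3/2=619/394, d=(M4−M3)/(6·1)=-619/1182, b=Δ3−h3·(2M3+M4)/6=563/591
t_q=3/4 → seg 0, τ=3/4; S=-2+3284/591·τ+0·τ²+-329/591·τ³=24367/12608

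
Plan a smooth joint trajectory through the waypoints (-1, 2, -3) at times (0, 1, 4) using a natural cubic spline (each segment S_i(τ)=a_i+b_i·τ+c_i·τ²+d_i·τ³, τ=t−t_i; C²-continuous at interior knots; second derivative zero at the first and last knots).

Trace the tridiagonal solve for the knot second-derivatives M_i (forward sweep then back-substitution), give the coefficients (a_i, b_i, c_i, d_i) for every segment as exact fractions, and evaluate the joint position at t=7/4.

  seg 0: a=-1 b=43/12 c=0 d=-7/12
  seg 1: a=2 b=11/6 c=-7/4 d=7/36
S(7/4) = 633/256

Δ: Δ0=3, Δ1=-5/3
row 1: diag=8, rhs=-28; c'=3/8, d'=-7/2
back: M1=-7/2
M: M0=0, M1=-7/2, M2=0
seg 0: a=-1, c=M0/2=0, d=(M1−M0)/(6·1)=-7/12, b=Δ0−h0·(2M0+M1)/6=43/12
seg 1: a=2, c=M1/2=-7/4, d=(M2−M1)/(6·3)=7/36, b=Δ1−h1·(2M1+M2)/6=11/6
t_q=7/4 → seg 1, τ=3/4; S=2+11/6·τ+-7/4·τ²+7/36·τ³=633/256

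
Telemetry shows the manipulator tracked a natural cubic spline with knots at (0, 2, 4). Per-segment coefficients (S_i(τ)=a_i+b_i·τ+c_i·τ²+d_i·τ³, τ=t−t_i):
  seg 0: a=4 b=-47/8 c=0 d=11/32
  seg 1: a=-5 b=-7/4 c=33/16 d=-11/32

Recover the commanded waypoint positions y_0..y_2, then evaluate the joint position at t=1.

y_0 = S_0(0) = a_0 = 4
y_1 = S_1(0) = a_1 = -5
y_2 = S_1(2) = -3
t_q=1 is in segment 0 (τ=1); S_0(τ)=-49/32

y_0=4 y_1=-5 y_2=-3
S(1) = -49/32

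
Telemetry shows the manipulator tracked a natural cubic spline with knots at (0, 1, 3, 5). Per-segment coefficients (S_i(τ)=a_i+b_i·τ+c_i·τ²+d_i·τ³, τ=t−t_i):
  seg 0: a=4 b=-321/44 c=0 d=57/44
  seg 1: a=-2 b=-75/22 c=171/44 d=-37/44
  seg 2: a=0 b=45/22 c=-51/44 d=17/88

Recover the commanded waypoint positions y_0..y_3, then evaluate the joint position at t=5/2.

y_0=4 y_1=-2 y_2=0 y_3=1
S(5/2) = -425/352

y_0 = S_0(0) = a_0 = 4
y_1 = S_1(0) = a_1 = -2
y_2 = S_2(0) = a_2 = 0
y_3 = S_2(2) = 1
t_q=5/2 is in segment 1 (τ=3/2); S_1(τ)=-425/352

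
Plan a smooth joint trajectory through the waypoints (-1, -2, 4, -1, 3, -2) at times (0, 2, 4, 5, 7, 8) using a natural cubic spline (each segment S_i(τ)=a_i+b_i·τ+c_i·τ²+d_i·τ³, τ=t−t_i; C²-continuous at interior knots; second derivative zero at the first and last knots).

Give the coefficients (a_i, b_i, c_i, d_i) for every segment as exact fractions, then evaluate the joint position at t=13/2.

  seg 0: a=-1 b=-19/8 c=0 d=15/32
  seg 1: a=-2 b=13/4 c=45/16 d=-47/32
  seg 2: a=4 b=-25/8 c=-6 d=33/8
  seg 3: a=-1 b=-11/4 c=51/8 d=-2
  seg 4: a=3 b=-5/4 c=-45/8 d=15/8
S(13/2) = 79/32

Δ: Δ0=-1/2, Δ1=3, Δ2=-5, Δ3=2, Δ4=-5
row 1: diag=8, rhs=21; c'=1/4, d'=21/8
row 2: denom=6−2·1/4=11/2; d'=(-48−2·21/8)/(11/2)=-213/22
row 3: denom=6−1·2/11=64/11; d'=(42−1·-213/22)/(64/11)=1137/128
row 4: denom=6−2·11/32=85/16; d'=(-42−2·1137/128)/(85/16)=-45/4
back: M4=-45/4
back: M3=1137/128−11/32·-45/4=51/4
back: M2=-213/22−2/11·51/4=-12
back: M1=21/8−1/4·-12=45/8
M: M0=0, M1=45/8, M2=-12, M3=51/4, M4=-45/4, M5=0
seg 0: a=-1, c=M0/2=0, d=(M1−M0)/(6·2)=15/32, b=Δ0−h0·(2M0+M1)/6=-19/8
seg 1: a=-2, c=M1/2=45/16, d=(M2−M1)/(6·2)=-47/32, b=Δ1−h1·(2M1+M2)/6=13/4
seg 2: a=4, c=M2/2=-6, d=(M3−M2)/(6·1)=33/8, b=Δ2−h2·(2M2+M3)/6=-25/8
seg 3: a=-1, c=M3/2=51/8, d=(M4−M3)/(6·2)=-2, b=Δ3−h3·(2M3+M4)/6=-11/4
seg 4: a=3, c=M4/2=-45/8, d=(M5−M4)/(6·1)=15/8, b=Δ4−h4·(2M4+M5)/6=-5/4
t_q=13/2 → seg 3, τ=3/2; S=-1+-11/4·τ+51/8·τ²+-2·τ³=79/32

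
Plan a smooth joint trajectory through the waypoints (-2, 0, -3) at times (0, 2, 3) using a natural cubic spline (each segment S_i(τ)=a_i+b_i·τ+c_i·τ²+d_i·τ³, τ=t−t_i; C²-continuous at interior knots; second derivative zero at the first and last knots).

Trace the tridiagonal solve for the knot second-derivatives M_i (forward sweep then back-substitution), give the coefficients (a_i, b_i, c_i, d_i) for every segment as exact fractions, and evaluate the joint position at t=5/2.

  seg 0: a=-2 b=7/3 c=0 d=-1/3
  seg 1: a=0 b=-5/3 c=-2 d=2/3
S(5/2) = -5/4

Δ: Δ0=1, Δ1=-3
row 1: diag=6, rhs=-24; c'=1/6, d'=-4
back: M1=-4
M: M0=0, M1=-4, M2=0
seg 0: a=-2, c=M0/2=0, d=(M1−M0)/(6·2)=-1/3, b=Δ0−h0·(2M0+M1)/6=7/3
seg 1: a=0, c=M1/2=-2, d=(M2−M1)/(6·1)=2/3, b=Δ1−h1·(2M1+M2)/6=-5/3
t_q=5/2 → seg 1, τ=1/2; S=0+-5/3·τ+-2·τ²+2/3·τ³=-5/4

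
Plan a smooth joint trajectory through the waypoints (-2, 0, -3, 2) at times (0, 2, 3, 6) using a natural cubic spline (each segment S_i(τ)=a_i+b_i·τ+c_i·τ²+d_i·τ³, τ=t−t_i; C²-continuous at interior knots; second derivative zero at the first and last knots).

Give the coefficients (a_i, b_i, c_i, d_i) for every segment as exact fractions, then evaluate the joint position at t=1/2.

Δ: Δ0=1, Δ1=-3, Δ2=5/3
row 1: diag=6, rhs=-24; c'=1/6, d'=-4
row 2: denom=8−1·1/6=47/6; d'=(28−1·-4)/(47/6)=192/47
back: M2=192/47
back: M1=-4−1/6·192/47=-220/47
M: M0=0, M1=-220/47, M2=192/47, M3=0
seg 0: a=-2, c=M0/2=0, d=(M1−M0)/(6·2)=-55/141, b=Δ0−h0·(2M0+M1)/6=361/141
seg 1: a=0, c=M1/2=-110/47, d=(M2−M1)/(6·1)=206/141, b=Δ1−h1·(2M1+M2)/6=-299/141
seg 2: a=-3, c=M2/2=96/47, d=(M3−M2)/(6·3)=-32/141, b=Δ2−h2·(2M2+M3)/6=-341/141
t_q=1/2 → seg 0, τ=1/2; S=-2+361/141·τ+0·τ²+-55/141·τ³=-289/376

  seg 0: a=-2 b=361/141 c=0 d=-55/141
  seg 1: a=0 b=-299/141 c=-110/47 d=206/141
  seg 2: a=-3 b=-341/141 c=96/47 d=-32/141
S(1/2) = -289/376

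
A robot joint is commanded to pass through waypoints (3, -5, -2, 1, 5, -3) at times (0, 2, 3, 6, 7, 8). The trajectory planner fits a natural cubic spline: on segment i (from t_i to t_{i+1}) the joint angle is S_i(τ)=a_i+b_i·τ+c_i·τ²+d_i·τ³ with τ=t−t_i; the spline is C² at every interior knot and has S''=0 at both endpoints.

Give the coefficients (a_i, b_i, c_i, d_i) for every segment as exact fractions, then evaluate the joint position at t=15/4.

Δ: Δ0=-4, Δ1=3, Δ2=1, Δ3=4, Δ4=-8
row 1: diag=6, rhs=42; c'=1/6, d'=7
row 2: denom=8−1·1/6=47/6; d'=(-12−1·7)/(47/6)=-114/47
row 3: denom=8−3·18/47=322/47; d'=(18−3·-114/47)/(322/47)=594/161
row 4: denom=4−1·47/322=1241/322; d'=(-72−1·594/161)/(1241/322)=-24372/1241
back: M4=-24372/1241
back: M3=594/161−47/322·-24372/1241=8136/1241
back: M2=-114/47−18/47·8136/1241=-6126/1241
back: M1=7−1/6·-6126/1241=9708/1241
M: M0=0, M1=9708/1241, M2=-6126/1241, M3=8136/1241, M4=-24372/1241, M5=0
seg 0: a=3, c=M0/2=0, d=(M1−M0)/(6·2)=809/1241, b=Δ0−h0·(2M0+M1)/6=-8200/1241
seg 1: a=-5, c=M1/2=4854/1241, d=(M2−M1)/(6·1)=-2639/1241, b=Δ1−h1·(2M1+M2)/6=1508/1241
seg 2: a=-2, c=M2/2=-3063/1241, d=(M3−M2)/(6·3)=2377/3723, b=Δ2−h2·(2M2+M3)/6=3299/1241
seg 3: a=1, c=M3/2=4068/1241, d=(M4−M3)/(6·1)=-5418/1241, b=Δ3−h3·(2M3+M4)/6=6314/1241
seg 4: a=5, c=M4/2=-12186/1241, d=(M5−M4)/(6·1)=4062/1241, b=Δ4−h4·(2M4+M5)/6=-1804/1241
t_q=15/4 → seg 2, τ=3/4; S=-2+3299/1241·τ+-3063/1241·τ²+2377/3723·τ³=-89371/79424

  seg 0: a=3 b=-8200/1241 c=0 d=809/1241
  seg 1: a=-5 b=1508/1241 c=4854/1241 d=-2639/1241
  seg 2: a=-2 b=3299/1241 c=-3063/1241 d=2377/3723
  seg 3: a=1 b=6314/1241 c=4068/1241 d=-5418/1241
  seg 4: a=5 b=-1804/1241 c=-12186/1241 d=4062/1241
S(15/4) = -89371/79424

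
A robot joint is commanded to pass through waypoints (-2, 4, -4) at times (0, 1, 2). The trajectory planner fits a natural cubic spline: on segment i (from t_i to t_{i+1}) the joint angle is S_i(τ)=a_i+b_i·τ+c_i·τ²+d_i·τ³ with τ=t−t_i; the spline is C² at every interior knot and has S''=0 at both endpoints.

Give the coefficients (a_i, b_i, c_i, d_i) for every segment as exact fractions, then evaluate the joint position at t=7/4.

Δ: Δ0=6, Δ1=-8
row 1: diag=4, rhs=-84; c'=1/4, d'=-21
back: M1=-21
M: M0=0, M1=-21, M2=0
seg 0: a=-2, c=M0/2=0, d=(M1−M0)/(6·1)=-7/2, b=Δ0−h0·(2M0+M1)/6=19/2
seg 1: a=4, c=M1/2=-21/2, d=(M2−M1)/(6·1)=7/2, b=Δ1−h1·(2M1+M2)/6=-1
t_q=7/4 → seg 1, τ=3/4; S=4+-1·τ+-21/2·τ²+7/2·τ³=-151/128

  seg 0: a=-2 b=19/2 c=0 d=-7/2
  seg 1: a=4 b=-1 c=-21/2 d=7/2
S(7/4) = -151/128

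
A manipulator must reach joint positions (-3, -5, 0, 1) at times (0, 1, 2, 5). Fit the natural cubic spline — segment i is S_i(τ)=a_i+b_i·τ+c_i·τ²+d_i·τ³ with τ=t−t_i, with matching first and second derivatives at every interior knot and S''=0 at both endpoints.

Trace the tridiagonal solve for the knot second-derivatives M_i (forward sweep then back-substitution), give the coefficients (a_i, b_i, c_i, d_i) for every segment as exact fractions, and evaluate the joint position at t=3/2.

  seg 0: a=-3 b=-368/93 c=0 d=182/93
  seg 1: a=-5 b=178/93 c=182/31 d=-259/93
  seg 2: a=0 b=493/93 c=-77/31 d=77/279
S(3/2) = -725/248

Δ: Δ0=-2, Δ1=5, Δ2=1/3
row 1: diag=4, rhs=42; c'=1/4, d'=21/2
row 2: denom=8−1·1/4=31/4; d'=(-28−1·21/2)/(31/4)=-154/31
back: M2=-154/31
back: M1=21/2−1/4·-154/31=364/31
M: M0=0, M1=364/31, M2=-154/31, M3=0
seg 0: a=-3, c=M0/2=0, d=(M1−M0)/(6·1)=182/93, b=Δ0−h0·(2M0+M1)/6=-368/93
seg 1: a=-5, c=M1/2=182/31, d=(M2−M1)/(6·1)=-259/93, b=Δ1−h1·(2M1+M2)/6=178/93
seg 2: a=0, c=M2/2=-77/31, d=(M3−M2)/(6·3)=77/279, b=Δ2−h2·(2M2+M3)/6=493/93
t_q=3/2 → seg 1, τ=1/2; S=-5+178/93·τ+182/31·τ²+-259/93·τ³=-725/248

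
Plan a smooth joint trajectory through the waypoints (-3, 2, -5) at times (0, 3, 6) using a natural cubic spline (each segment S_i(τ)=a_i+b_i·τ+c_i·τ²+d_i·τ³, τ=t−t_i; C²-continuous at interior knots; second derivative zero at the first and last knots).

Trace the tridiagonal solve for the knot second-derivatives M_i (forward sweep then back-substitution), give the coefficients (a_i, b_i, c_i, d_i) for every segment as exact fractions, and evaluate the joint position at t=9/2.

Δ: Δ0=5/3, Δ1=-7/3
row 1: diag=12, rhs=-24; c'=1/4, d'=-2
back: M1=-2
M: M0=0, M1=-2, M2=0
seg 0: a=-3, c=M0/2=0, d=(M1−M0)/(6·3)=-1/9, b=Δ0−h0·(2M0+M1)/6=8/3
seg 1: a=2, c=M1/2=-1, d=(M2−M1)/(6·3)=1/9, b=Δ1−h1·(2M1+M2)/6=-1/3
t_q=9/2 → seg 1, τ=3/2; S=2+-1/3·τ+-1·τ²+1/9·τ³=-3/8

  seg 0: a=-3 b=8/3 c=0 d=-1/9
  seg 1: a=2 b=-1/3 c=-1 d=1/9
S(9/2) = -3/8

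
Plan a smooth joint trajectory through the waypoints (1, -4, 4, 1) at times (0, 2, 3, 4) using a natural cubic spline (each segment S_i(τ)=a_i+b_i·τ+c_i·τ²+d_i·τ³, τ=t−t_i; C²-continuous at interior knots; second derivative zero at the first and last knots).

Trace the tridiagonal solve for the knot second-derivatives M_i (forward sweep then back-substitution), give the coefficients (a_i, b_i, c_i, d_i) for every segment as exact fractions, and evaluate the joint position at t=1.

  seg 0: a=1 b=-327/46 c=0 d=53/46
  seg 1: a=-4 b=309/46 c=159/23 d=-259/46
  seg 2: a=4 b=84/23 c=-459/46 d=153/46
S(1) = -114/23

Δ: Δ0=-5/2, Δ1=8, Δ2=-3
row 1: diag=6, rhs=63; c'=1/6, d'=21/2
row 2: denom=4−1·1/6=23/6; d'=(-66−1·21/2)/(23/6)=-459/23
back: M2=-459/23
back: M1=21/2−1/6·-459/23=318/23
M: M0=0, M1=318/23, M2=-459/23, M3=0
seg 0: a=1, c=M0/2=0, d=(M1−M0)/(6·2)=53/46, b=Δ0−h0·(2M0+M1)/6=-327/46
seg 1: a=-4, c=M1/2=159/23, d=(M2−M1)/(6·1)=-259/46, b=Δ1−h1·(2M1+M2)/6=309/46
seg 2: a=4, c=M2/2=-459/46, d=(M3−M2)/(6·1)=153/46, b=Δ2−h2·(2M2+M3)/6=84/23
t_q=1 → seg 0, τ=1; S=1+-327/46·τ+0·τ²+53/46·τ³=-114/23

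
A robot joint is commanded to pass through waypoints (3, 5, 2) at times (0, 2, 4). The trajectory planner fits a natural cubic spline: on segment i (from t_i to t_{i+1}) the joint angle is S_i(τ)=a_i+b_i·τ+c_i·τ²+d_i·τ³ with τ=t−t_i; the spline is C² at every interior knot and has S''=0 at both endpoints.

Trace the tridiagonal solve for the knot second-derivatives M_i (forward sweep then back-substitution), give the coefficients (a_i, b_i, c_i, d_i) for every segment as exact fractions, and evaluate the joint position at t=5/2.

Δ: Δ0=1, Δ1=-3/2
row 1: diag=8, rhs=-15; c'=1/4, d'=-15/8
back: M1=-15/8
M: M0=0, M1=-15/8, M2=0
seg 0: a=3, c=M0/2=0, d=(M1−M0)/(6·2)=-5/32, b=Δ0−h0·(2M0+M1)/6=13/8
seg 1: a=5, c=M1/2=-15/16, d=(M2−M1)/(6·2)=5/32, b=Δ1−h1·(2M1+M2)/6=-1/4
t_q=5/2 → seg 1, τ=1/2; S=5+-1/4·τ+-15/16·τ²+5/32·τ³=1193/256

  seg 0: a=3 b=13/8 c=0 d=-5/32
  seg 1: a=5 b=-1/4 c=-15/16 d=5/32
S(5/2) = 1193/256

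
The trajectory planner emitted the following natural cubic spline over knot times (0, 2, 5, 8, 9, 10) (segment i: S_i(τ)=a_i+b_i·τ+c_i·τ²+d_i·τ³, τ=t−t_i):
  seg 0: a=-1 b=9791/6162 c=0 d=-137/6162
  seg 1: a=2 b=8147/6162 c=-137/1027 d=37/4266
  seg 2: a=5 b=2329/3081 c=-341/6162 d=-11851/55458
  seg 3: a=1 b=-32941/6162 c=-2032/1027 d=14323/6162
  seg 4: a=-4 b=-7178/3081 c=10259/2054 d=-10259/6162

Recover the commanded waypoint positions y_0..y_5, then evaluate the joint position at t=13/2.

y_0 = S_0(0) = a_0 = -1
y_1 = S_1(0) = a_1 = 2
y_2 = S_2(0) = a_2 = 5
y_3 = S_3(0) = a_3 = 1
y_4 = S_4(0) = a_4 = -4
y_5 = S_4(1) = -3
t_q=13/2 is in segment 2 (τ=3/2); S_2(τ)=86895/16432

y_0=-1 y_1=2 y_2=5 y_3=1 y_4=-4 y_5=-3
S(13/2) = 86895/16432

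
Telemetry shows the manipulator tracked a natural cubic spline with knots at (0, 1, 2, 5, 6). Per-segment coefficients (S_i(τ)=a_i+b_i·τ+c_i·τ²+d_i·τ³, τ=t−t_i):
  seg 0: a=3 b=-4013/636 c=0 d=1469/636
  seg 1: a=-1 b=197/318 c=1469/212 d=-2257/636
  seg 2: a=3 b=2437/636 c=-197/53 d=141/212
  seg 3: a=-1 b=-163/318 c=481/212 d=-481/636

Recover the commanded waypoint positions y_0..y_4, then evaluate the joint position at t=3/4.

y_0 = S_0(0) = a_0 = 3
y_1 = S_1(0) = a_1 = -1
y_2 = S_2(0) = a_2 = 3
y_3 = S_3(0) = a_3 = -1
y_4 = S_3(1) = 0
t_q=3/4 is in segment 0 (τ=3/4); S_0(τ)=-10283/13568

y_0=3 y_1=-1 y_2=3 y_3=-1 y_4=0
S(3/4) = -10283/13568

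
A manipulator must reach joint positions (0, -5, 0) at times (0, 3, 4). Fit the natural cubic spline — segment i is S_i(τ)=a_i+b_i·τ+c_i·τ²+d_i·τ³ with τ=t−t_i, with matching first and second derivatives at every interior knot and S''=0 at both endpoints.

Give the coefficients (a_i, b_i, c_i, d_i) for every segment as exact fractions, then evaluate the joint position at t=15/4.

  seg 0: a=0 b=-25/6 c=0 d=5/18
  seg 1: a=-5 b=10/3 c=5/2 d=-5/6
S(15/4) = -185/128

Δ: Δ0=-5/3, Δ1=5
row 1: diag=8, rhs=40; c'=1/8, d'=5
back: M1=5
M: M0=0, M1=5, M2=0
seg 0: a=0, c=M0/2=0, d=(M1−M0)/(6·3)=5/18, b=Δ0−h0·(2M0+M1)/6=-25/6
seg 1: a=-5, c=M1/2=5/2, d=(M2−M1)/(6·1)=-5/6, b=Δ1−h1·(2M1+M2)/6=10/3
t_q=15/4 → seg 1, τ=3/4; S=-5+10/3·τ+5/2·τ²+-5/6·τ³=-185/128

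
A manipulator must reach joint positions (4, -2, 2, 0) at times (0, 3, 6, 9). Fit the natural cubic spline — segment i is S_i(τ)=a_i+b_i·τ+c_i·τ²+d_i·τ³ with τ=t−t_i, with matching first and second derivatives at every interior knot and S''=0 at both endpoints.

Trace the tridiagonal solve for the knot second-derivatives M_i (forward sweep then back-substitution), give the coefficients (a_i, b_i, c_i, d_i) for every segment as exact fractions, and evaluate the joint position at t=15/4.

Δ: Δ0=-2, Δ1=4/3, Δ2=-2/3
row 1: diag=12, rhs=20; c'=1/4, d'=5/3
row 2: denom=12−3·1/4=45/4; d'=(-12−3·5/3)/(45/4)=-68/45
back: M2=-68/45
back: M1=5/3−1/4·-68/45=92/45
M: M0=0, M1=92/45, M2=-68/45, M3=0
seg 0: a=4, c=M0/2=0, d=(M1−M0)/(6·3)=46/405, b=Δ0−h0·(2M0+M1)/6=-136/45
seg 1: a=-2, c=M1/2=46/45, d=(M2−M1)/(6·3)=-16/81, b=Δ1−h1·(2M1+M2)/6=2/45
seg 2: a=2, c=M2/2=-34/45, d=(M3−M2)/(6·3)=34/405, b=Δ2−h2·(2M2+M3)/6=38/45
t_q=15/4 → seg 1, τ=3/4; S=-2+2/45·τ+46/45·τ²+-16/81·τ³=-59/40

  seg 0: a=4 b=-136/45 c=0 d=46/405
  seg 1: a=-2 b=2/45 c=46/45 d=-16/81
  seg 2: a=2 b=38/45 c=-34/45 d=34/405
S(15/4) = -59/40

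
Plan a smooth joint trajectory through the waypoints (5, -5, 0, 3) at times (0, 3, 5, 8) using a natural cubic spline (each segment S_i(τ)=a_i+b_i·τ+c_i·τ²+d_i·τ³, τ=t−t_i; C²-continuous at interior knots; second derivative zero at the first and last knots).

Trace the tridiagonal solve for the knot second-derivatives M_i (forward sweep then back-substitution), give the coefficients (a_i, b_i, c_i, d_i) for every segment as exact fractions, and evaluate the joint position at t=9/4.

  seg 0: a=5 b=-21/4 c=0 d=23/108
  seg 1: a=-5 b=1/2 c=23/12 d=-11/24
  seg 2: a=0 b=8/3 c=-5/6 d=5/54
S(9/4) = -1123/256

Δ: Δ0=-10/3, Δ1=5/2, Δ2=1
row 1: diag=10, rhs=35; c'=1/5, d'=7/2
row 2: denom=10−2·1/5=48/5; d'=(-9−2·7/2)/(48/5)=-5/3
back: M2=-5/3
back: M1=7/2−1/5·-5/3=23/6
M: M0=0, M1=23/6, M2=-5/3, M3=0
seg 0: a=5, c=M0/2=0, d=(M1−M0)/(6·3)=23/108, b=Δ0−h0·(2M0+M1)/6=-21/4
seg 1: a=-5, c=M1/2=23/12, d=(M2−M1)/(6·2)=-11/24, b=Δ1−h1·(2M1+M2)/6=1/2
seg 2: a=0, c=M2/2=-5/6, d=(M3−M2)/(6·3)=5/54, b=Δ2−h2·(2M2+M3)/6=8/3
t_q=9/4 → seg 0, τ=9/4; S=5+-21/4·τ+0·τ²+23/108·τ³=-1123/256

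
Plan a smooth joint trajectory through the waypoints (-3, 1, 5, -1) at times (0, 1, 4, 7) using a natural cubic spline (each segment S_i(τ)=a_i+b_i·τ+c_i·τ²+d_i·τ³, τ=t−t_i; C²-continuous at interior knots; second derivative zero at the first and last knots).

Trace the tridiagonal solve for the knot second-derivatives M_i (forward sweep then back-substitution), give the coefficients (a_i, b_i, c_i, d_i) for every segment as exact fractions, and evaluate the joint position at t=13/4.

Δ: Δ0=4, Δ1=4/3, Δ2=-2
row 1: diag=8, rhs=-16; c'=3/8, d'=-2
row 2: denom=12−3·3/8=87/8; d'=(-20−3·-2)/(87/8)=-112/87
back: M2=-112/87
back: M1=-2−3/8·-112/87=-44/29
M: M0=0, M1=-44/29, M2=-112/87, M3=0
seg 0: a=-3, c=M0/2=0, d=(M1−M0)/(6·1)=-22/87, b=Δ0−h0·(2M0+M1)/6=370/87
seg 1: a=1, c=M1/2=-22/29, d=(M2−M1)/(6·3)=10/783, b=Δ1−h1·(2M1+M2)/6=304/87
seg 2: a=5, c=M2/2=-56/87, d=(M3−M2)/(6·3)=56/783, b=Δ2−h2·(2M2+M3)/6=-62/87
t_q=13/4 → seg 1, τ=9/4; S=1+304/87·τ+-22/29·τ²+10/783·τ³=4795/928

  seg 0: a=-3 b=370/87 c=0 d=-22/87
  seg 1: a=1 b=304/87 c=-22/29 d=10/783
  seg 2: a=5 b=-62/87 c=-56/87 d=56/783
S(13/4) = 4795/928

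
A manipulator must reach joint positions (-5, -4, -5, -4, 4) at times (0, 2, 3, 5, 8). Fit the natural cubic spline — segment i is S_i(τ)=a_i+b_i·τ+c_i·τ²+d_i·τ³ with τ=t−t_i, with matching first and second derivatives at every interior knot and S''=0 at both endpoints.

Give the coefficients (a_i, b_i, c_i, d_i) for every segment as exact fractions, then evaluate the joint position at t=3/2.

Δ: Δ0=1/2, Δ1=-1, Δ2=1/2, Δ3=8/3
row 1: diag=6, rhs=-9; c'=1/6, d'=-3/2
row 2: denom=6−1·1/6=35/6; d'=(9−1·-3/2)/(35/6)=9/5
row 3: denom=10−2·12/35=326/35; d'=(13−2·9/5)/(326/35)=329/326
back: M3=329/326
back: M2=9/5−12/35·329/326=237/163
back: M1=-3/2−1/6·237/163=-284/163
M: M0=0, M1=-284/163, M2=237/163, M3=329/326, M4=0
seg 0: a=-5, c=M0/2=0, d=(M1−M0)/(6·2)=-71/489, b=Δ0−h0·(2M0+M1)/6=1057/978
seg 1: a=-4, c=M1/2=-142/163, d=(M2−M1)/(6·1)=521/978, b=Δ1−h1·(2M1+M2)/6=-647/978
seg 2: a=-5, c=M2/2=237/326, d=(M3−M2)/(6·2)=-145/3912, b=Δ2−h2·(2M2+M3)/6=-394/489
seg 3: a=-4, c=M3/2=329/652, d=(M4−M3)/(6·3)=-329/5868, b=Δ3−h3·(2M3+M4)/6=1621/978
t_q=3/2 → seg 0, τ=3/2; S=-5+1057/978·τ+0·τ²+-71/489·τ³=-5045/1304

  seg 0: a=-5 b=1057/978 c=0 d=-71/489
  seg 1: a=-4 b=-647/978 c=-142/163 d=521/978
  seg 2: a=-5 b=-394/489 c=237/326 d=-145/3912
  seg 3: a=-4 b=1621/978 c=329/652 d=-329/5868
S(3/2) = -5045/1304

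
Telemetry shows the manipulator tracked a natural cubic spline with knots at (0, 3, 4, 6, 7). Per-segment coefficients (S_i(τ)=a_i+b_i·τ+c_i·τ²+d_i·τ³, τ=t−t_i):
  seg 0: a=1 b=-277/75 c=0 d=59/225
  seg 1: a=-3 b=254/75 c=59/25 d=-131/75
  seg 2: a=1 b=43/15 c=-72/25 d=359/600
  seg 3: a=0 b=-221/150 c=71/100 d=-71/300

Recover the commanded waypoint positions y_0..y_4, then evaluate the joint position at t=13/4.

y_0 = S_0(0) = a_0 = 1
y_1 = S_1(0) = a_1 = -3
y_2 = S_2(0) = a_2 = 1
y_3 = S_3(0) = a_3 = 0
y_4 = S_3(1) = -1
t_q=13/4 is in segment 1 (τ=1/4); S_1(τ)=-3253/1600

y_0=1 y_1=-3 y_2=1 y_3=0 y_4=-1
S(13/4) = -3253/1600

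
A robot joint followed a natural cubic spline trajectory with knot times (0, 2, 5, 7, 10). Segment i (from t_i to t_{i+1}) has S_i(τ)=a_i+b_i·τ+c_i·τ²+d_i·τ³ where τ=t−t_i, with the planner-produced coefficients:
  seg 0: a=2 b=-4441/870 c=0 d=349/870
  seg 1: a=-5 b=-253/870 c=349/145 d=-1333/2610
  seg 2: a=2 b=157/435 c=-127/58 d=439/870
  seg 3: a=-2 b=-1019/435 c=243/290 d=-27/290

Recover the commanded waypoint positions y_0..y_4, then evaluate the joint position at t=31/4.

y_0=2 y_1=-5 y_2=2 y_3=-2 y_4=-4
S(31/4) = -61709/18560

y_0 = S_0(0) = a_0 = 2
y_1 = S_1(0) = a_1 = -5
y_2 = S_2(0) = a_2 = 2
y_3 = S_3(0) = a_3 = -2
y_4 = S_3(3) = -4
t_q=31/4 is in segment 3 (τ=3/4); S_3(τ)=-61709/18560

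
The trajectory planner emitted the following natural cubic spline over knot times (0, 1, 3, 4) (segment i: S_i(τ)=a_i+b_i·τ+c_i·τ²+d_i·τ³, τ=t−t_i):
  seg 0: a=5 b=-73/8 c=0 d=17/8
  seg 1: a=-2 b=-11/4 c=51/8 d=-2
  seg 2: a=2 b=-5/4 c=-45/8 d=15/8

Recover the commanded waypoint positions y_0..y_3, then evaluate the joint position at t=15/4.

y_0=5 y_1=-2 y_2=2 y_3=-3
S(15/4) = -671/512

y_0 = S_0(0) = a_0 = 5
y_1 = S_1(0) = a_1 = -2
y_2 = S_2(0) = a_2 = 2
y_3 = S_2(1) = -3
t_q=15/4 is in segment 2 (τ=3/4); S_2(τ)=-671/512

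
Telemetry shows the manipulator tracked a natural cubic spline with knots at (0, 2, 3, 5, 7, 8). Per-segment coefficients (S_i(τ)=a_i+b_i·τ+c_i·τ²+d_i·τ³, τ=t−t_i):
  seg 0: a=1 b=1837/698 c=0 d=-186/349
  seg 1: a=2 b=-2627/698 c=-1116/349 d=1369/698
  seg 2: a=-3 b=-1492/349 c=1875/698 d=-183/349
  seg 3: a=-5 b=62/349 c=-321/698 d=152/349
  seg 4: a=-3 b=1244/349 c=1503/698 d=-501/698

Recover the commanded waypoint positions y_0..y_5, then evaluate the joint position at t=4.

y_0=1 y_1=2 y_2=-3 y_3=-5 y_4=-3 y_5=2
S(4) = -3569/698

y_0 = S_0(0) = a_0 = 1
y_1 = S_1(0) = a_1 = 2
y_2 = S_2(0) = a_2 = -3
y_3 = S_3(0) = a_3 = -5
y_4 = S_4(0) = a_4 = -3
y_5 = S_4(1) = 2
t_q=4 is in segment 2 (τ=1); S_2(τ)=-3569/698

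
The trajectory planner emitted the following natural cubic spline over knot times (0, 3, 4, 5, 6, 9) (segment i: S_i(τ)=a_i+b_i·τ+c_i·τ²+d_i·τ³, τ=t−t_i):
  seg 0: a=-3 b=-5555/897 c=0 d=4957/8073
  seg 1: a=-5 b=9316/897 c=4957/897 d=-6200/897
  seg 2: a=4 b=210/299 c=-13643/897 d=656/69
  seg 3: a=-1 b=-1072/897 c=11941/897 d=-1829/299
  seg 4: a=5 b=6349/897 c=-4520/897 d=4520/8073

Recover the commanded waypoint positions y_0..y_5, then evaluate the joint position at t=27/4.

y_0 = S_0(0) = a_0 = -3
y_1 = S_1(0) = a_1 = -5
y_2 = S_2(0) = a_2 = 4
y_3 = S_3(0) = a_3 = -1
y_4 = S_4(0) = a_4 = 5
y_5 = S_4(3) = -4
t_q=27/4 is in segment 4 (τ=3/4); S_4(τ)=18443/2392

y_0=-3 y_1=-5 y_2=4 y_3=-1 y_4=5 y_5=-4
S(27/4) = 18443/2392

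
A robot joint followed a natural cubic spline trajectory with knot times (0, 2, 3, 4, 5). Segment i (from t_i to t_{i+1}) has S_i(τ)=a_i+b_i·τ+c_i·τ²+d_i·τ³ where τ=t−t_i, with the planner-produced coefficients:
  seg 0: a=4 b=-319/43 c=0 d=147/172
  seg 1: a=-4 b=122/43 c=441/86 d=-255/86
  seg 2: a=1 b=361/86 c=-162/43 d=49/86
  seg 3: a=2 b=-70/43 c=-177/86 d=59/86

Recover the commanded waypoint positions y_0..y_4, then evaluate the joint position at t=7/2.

y_0 = S_0(0) = a_0 = 4
y_1 = S_1(0) = a_1 = -4
y_2 = S_2(0) = a_2 = 1
y_3 = S_3(0) = a_3 = 2
y_4 = S_3(1) = -1
t_q=7/2 is in segment 2 (τ=1/2); S_2(τ)=1533/688

y_0=4 y_1=-4 y_2=1 y_3=2 y_4=-1
S(7/2) = 1533/688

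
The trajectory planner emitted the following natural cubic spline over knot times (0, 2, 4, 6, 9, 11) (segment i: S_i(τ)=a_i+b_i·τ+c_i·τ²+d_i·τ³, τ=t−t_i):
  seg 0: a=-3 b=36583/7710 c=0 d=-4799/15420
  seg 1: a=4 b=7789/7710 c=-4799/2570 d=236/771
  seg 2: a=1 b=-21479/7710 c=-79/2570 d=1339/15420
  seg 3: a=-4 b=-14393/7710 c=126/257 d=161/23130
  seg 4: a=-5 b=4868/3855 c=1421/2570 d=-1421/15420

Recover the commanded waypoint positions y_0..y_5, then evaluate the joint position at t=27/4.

y_0 = S_0(0) = a_0 = -3
y_1 = S_1(0) = a_1 = 4
y_2 = S_2(0) = a_2 = 1
y_3 = S_3(0) = a_3 = -4
y_4 = S_4(0) = a_4 = -5
y_5 = S_4(2) = -1
t_q=27/4 is in segment 3 (τ=3/4); S_3(τ)=-168473/32896

y_0=-3 y_1=4 y_2=1 y_3=-4 y_4=-5 y_5=-1
S(27/4) = -168473/32896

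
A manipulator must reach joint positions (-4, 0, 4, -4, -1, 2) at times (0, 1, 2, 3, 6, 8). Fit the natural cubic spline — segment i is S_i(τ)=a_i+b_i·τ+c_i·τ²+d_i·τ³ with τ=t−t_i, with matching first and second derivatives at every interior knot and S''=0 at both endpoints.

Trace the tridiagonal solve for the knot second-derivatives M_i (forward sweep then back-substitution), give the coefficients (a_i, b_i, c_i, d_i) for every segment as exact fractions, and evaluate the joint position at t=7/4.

Δ: Δ0=4, Δ1=4, Δ2=-8, Δ3=1, Δ4=3/2
row 1: diag=4, rhs=0; c'=1/4, d'=0
row 2: denom=4−1·1/4=15/4; d'=(-72−1·0)/(15/4)=-96/5
row 3: denom=8−1·4/15=116/15; d'=(54−1·-96/5)/(116/15)=549/58
row 4: denom=10−3·45/116=1025/116; d'=(3−3·549/58)/(1025/116)=-2946/1025
back: M4=-2946/1025
back: M3=549/58−45/116·-2946/1025=2169/205
back: M2=-96/5−4/15·2169/205=-22572/1025
back: M1=0−1/4·-22572/1025=5643/1025
M: M0=0, M1=5643/1025, M2=-22572/1025, M3=2169/205, M4=-2946/1025, M5=0
seg 0: a=-4, c=M0/2=0, d=(M1−M0)/(6·1)=1881/2050, b=Δ0−h0·(2M0+M1)/6=6319/2050
seg 1: a=0, c=M1/2=5643/2050, d=(M2−M1)/(6·1)=-1881/410, b=Δ1−h1·(2M1+M2)/6=5981/1025
seg 2: a=4, c=M2/2=-11286/1025, d=(M3−M2)/(6·1)=11139/2050, b=Δ2−h2·(2M2+M3)/6=-4967/2050
seg 3: a=-4, c=M3/2=2169/410, d=(M4−M3)/(6·3)=-4597/6150, b=Δ3−h3·(2M3+M4)/6=-8347/1025
seg 4: a=-1, c=M4/2=-1473/1025, d=(M5−M4)/(6·2)=491/2050, b=Δ4−h4·(2M4+M5)/6=7003/2050
t_q=7/4 → seg 1, τ=3/4; S=0+5981/1025·τ+5643/2050·τ²+-1881/410·τ³=523389/131200

  seg 0: a=-4 b=6319/2050 c=0 d=1881/2050
  seg 1: a=0 b=5981/1025 c=5643/2050 d=-1881/410
  seg 2: a=4 b=-4967/2050 c=-11286/1025 d=11139/2050
  seg 3: a=-4 b=-8347/1025 c=2169/410 d=-4597/6150
  seg 4: a=-1 b=7003/2050 c=-1473/1025 d=491/2050
S(7/4) = 523389/131200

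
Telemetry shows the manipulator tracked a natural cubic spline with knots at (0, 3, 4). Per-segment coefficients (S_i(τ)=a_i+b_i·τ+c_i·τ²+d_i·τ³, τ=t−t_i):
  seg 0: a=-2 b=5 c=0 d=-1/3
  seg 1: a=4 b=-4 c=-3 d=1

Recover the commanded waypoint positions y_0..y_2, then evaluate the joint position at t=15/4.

y_0 = S_0(0) = a_0 = -2
y_1 = S_1(0) = a_1 = 4
y_2 = S_1(1) = -2
t_q=15/4 is in segment 1 (τ=3/4); S_1(τ)=-17/64

y_0=-2 y_1=4 y_2=-2
S(15/4) = -17/64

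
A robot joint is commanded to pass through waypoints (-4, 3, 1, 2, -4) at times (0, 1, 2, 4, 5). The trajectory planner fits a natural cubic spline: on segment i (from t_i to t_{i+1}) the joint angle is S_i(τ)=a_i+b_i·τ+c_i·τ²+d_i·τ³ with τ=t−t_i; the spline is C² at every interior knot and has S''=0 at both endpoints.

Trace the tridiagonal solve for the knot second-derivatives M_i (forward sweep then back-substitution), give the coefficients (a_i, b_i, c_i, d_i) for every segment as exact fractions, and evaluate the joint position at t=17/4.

  seg 0: a=-4 b=585/61 c=0 d=-158/61
  seg 1: a=3 b=111/61 c=-474/61 d=241/61
  seg 2: a=1 b=-114/61 c=249/61 d=-707/488
  seg 3: a=2 b=-357/122 c=-1125/244 d=375/244
S(17/4) = 15683/15616

Δ: Δ0=7, Δ1=-2, Δ2=1/2, Δ3=-6
row 1: diag=4, rhs=-54; c'=1/4, d'=-27/2
row 2: denom=6−1·1/4=23/4; d'=(15−1·-27/2)/(23/4)=114/23
row 3: denom=6−2·8/23=122/23; d'=(-39−2·114/23)/(122/23)=-1125/122
back: M3=-1125/122
back: M2=114/23−8/23·-1125/122=498/61
back: M1=-27/2−1/4·498/61=-948/61
M: M0=0, M1=-948/61, M2=498/61, M3=-1125/122, M4=0
seg 0: a=-4, c=M0/2=0, d=(M1−M0)/(6·1)=-158/61, b=Δ0−h0·(2M0+M1)/6=585/61
seg 1: a=3, c=M1/2=-474/61, d=(M2−M1)/(6·1)=241/61, b=Δ1−h1·(2M1+M2)/6=111/61
seg 2: a=1, c=M2/2=249/61, d=(M3−M2)/(6·2)=-707/488, b=Δ2−h2·(2M2+M3)/6=-114/61
seg 3: a=2, c=M3/2=-1125/244, d=(M4−M3)/(6·1)=375/244, b=Δ3−h3·(2M3+M4)/6=-357/122
t_q=17/4 → seg 3, τ=1/4; S=2+-357/122·τ+-1125/244·τ²+375/244·τ³=15683/15616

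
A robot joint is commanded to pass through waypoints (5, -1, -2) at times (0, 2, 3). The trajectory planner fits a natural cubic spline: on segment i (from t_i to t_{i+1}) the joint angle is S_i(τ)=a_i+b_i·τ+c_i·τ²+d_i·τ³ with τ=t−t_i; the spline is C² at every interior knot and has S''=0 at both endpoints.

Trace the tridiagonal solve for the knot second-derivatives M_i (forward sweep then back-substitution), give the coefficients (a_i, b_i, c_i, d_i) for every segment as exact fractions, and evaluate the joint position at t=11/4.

  seg 0: a=5 b=-11/3 c=0 d=1/6
  seg 1: a=-1 b=-5/3 c=1 d=-1/3
S(11/4) = -117/64

Δ: Δ0=-3, Δ1=-1
row 1: diag=6, rhs=12; c'=1/6, d'=2
back: M1=2
M: M0=0, M1=2, M2=0
seg 0: a=5, c=M0/2=0, d=(M1−M0)/(6·2)=1/6, b=Δ0−h0·(2M0+M1)/6=-11/3
seg 1: a=-1, c=M1/2=1, d=(M2−M1)/(6·1)=-1/3, b=Δ1−h1·(2M1+M2)/6=-5/3
t_q=11/4 → seg 1, τ=3/4; S=-1+-5/3·τ+1·τ²+-1/3·τ³=-117/64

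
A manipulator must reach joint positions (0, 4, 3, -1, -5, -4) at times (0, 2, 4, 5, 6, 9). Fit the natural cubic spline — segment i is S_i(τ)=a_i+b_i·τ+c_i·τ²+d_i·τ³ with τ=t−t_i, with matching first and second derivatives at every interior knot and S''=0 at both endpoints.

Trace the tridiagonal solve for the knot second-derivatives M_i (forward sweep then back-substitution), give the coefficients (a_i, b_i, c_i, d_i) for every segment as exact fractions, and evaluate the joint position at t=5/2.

  seg 0: a=0 b=461/195 c=0 d=-71/780
  seg 1: a=4 b=248/195 c=-71/130 d=-53/312
  seg 2: a=3 b=-1151/390 c=-407/260 d=31/60
  seg 3: a=-1 b=-707/156 c=-1/65 d=427/780
  seg 4: a=-5 b=-1139/390 c=423/260 d=-47/260
S(5/2) = 1433/320

Δ: Δ0=2, Δ1=-1/2, Δ2=-4, Δ3=-4, Δ4=1/3
row 1: diag=8, rhs=-15; c'=1/4, d'=-15/8
row 2: denom=6−2·1/4=11/2; d'=(-21−2·-15/8)/(11/2)=-69/22
row 3: denom=4−1·2/11=42/11; d'=(0−1·-69/22)/(42/11)=23/28
row 4: denom=8−1·11/42=325/42; d'=(26−1·23/28)/(325/42)=423/130
back: M4=423/130
back: M3=23/28−11/42·423/130=-2/65
back: M2=-69/22−2/11·-2/65=-407/130
back: M1=-15/8−1/4·-407/130=-71/65
M: M0=0, M1=-71/65, M2=-407/130, M3=-2/65, M4=423/130, M5=0
seg 0: a=0, c=M0/2=0, d=(M1−M0)/(6·2)=-71/780, b=Δ0−h0·(2M0+M1)/6=461/195
seg 1: a=4, c=M1/2=-71/130, d=(M2−M1)/(6·2)=-53/312, b=Δ1−h1·(2M1+M2)/6=248/195
seg 2: a=3, c=M2/2=-407/260, d=(M3−M2)/(6·1)=31/60, b=Δ2−h2·(2M2+M3)/6=-1151/390
seg 3: a=-1, c=M3/2=-1/65, d=(M4−M3)/(6·1)=427/780, b=Δ3−h3·(2M3+M4)/6=-707/156
seg 4: a=-5, c=M4/2=423/260, d=(M5−M4)/(6·3)=-47/260, b=Δ4−h4·(2M4+M5)/6=-1139/390
t_q=5/2 → seg 1, τ=1/2; S=4+248/195·τ+-71/130·τ²+-53/312·τ³=1433/320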